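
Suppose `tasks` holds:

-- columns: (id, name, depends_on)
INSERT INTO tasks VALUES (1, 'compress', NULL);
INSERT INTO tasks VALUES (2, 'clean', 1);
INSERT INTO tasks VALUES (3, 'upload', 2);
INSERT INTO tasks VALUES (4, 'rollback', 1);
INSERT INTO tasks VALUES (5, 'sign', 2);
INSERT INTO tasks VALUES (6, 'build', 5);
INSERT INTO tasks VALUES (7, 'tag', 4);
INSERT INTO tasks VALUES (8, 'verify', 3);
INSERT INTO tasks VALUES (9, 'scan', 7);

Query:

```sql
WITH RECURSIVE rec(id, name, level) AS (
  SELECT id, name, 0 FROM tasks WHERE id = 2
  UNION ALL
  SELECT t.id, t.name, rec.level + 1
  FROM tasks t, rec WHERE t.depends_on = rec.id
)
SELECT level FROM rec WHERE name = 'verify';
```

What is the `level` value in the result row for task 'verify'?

Base: id=2 (clean) at level 0.
Iteration 1: rows with depends_on in {2} -> upload (id 3, level 1), sign (id 5, level 1).
Iteration 2: rows with depends_on in {3,5} -> build (id 6, level 2), verify (id 8, level 2).
Iteration 3: no rows with depends_on in {6,8}; recursion stops.

2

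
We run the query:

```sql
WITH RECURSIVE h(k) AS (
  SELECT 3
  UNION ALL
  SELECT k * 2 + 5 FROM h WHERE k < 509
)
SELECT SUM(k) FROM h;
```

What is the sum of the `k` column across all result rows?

2000

Base: k=3.
Iteration 1: 3 < 509 holds -> k = 3 * 2 + 5 = 11.
Iteration 2: 11 < 509 holds -> k = 11 * 2 + 5 = 27.
Iteration 3: 27 < 509 holds -> k = 27 * 2 + 5 = 59.
Iteration 4: 59 < 509 holds -> k = 59 * 2 + 5 = 123.
Iteration 5: 123 < 509 holds -> k = 123 * 2 + 5 = 251.
Iteration 6: 251 < 509 holds -> k = 251 * 2 + 5 = 507.
Iteration 7: 507 < 509 holds -> k = 507 * 2 + 5 = 1019.
Iteration 8: 1019 < 509 fails; recursion stops.
SUM(k) = 3 + 11 + 27 + 59 + 123 + 251 + 507 + 1019 = 2000.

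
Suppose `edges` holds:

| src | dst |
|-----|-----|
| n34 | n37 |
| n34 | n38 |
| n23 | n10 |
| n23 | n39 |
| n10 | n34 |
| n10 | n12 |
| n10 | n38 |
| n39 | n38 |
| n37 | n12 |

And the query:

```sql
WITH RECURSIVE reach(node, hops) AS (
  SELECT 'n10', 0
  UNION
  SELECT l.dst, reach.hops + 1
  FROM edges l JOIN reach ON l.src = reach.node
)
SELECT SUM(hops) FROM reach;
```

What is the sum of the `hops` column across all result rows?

10

Base: (n10, hops=0).
Iteration 1: edges from {n10} -> (n12, hops=1), (n34, hops=1), (n38, hops=1).
Iteration 2: edges from {n12,n34,n38} -> (n37, hops=2), (n38, hops=2).
Iteration 3: edges from {n37,n38} -> (n12, hops=3).
Iteration 4: no outgoing edges from {n12}; recursion stops.
SUM(hops) = 0 + 1 + 1 + 1 + 2 + 2 + 3 = 10.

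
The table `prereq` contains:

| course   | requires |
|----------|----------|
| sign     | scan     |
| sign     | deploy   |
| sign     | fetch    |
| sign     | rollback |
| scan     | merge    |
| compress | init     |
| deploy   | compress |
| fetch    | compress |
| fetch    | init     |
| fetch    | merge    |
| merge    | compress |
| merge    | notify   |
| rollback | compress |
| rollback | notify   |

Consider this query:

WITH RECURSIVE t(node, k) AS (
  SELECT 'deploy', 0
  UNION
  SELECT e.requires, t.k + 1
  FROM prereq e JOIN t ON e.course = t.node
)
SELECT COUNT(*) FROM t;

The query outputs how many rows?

Base: (deploy, k=0).
Iteration 1: edges from {deploy} -> (compress, k=1).
Iteration 2: edges from {compress} -> (init, k=2).
Iteration 3: no outgoing edges from {init}; recursion stops.
Total rows emitted: 3.

3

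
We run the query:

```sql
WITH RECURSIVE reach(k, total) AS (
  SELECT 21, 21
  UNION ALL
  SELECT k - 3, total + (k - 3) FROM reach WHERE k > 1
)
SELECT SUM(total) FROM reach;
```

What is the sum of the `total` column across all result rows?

Base: k=21, total=21.
Iteration 1: 21 > 1 holds -> k = 21 - 3 = 18, total = 21 + 18 = 39.
Iteration 2: 18 > 1 holds -> k = 18 - 3 = 15, total = 39 + 15 = 54.
Iteration 3: 15 > 1 holds -> k = 15 - 3 = 12, total = 54 + 12 = 66.
Iteration 4: 12 > 1 holds -> k = 12 - 3 = 9, total = 66 + 9 = 75.
Iteration 5: 9 > 1 holds -> k = 9 - 3 = 6, total = 75 + 6 = 81.
Iteration 6: 6 > 1 holds -> k = 6 - 3 = 3, total = 81 + 3 = 84.
Iteration 7: 3 > 1 holds -> k = 3 - 3 = 0, total = 84 + 0 = 84.
Iteration 8: 0 > 1 fails; recursion stops.
SUM(total) = 21 + 39 + 54 + 66 + 75 + 81 + 84 + 84 = 504.

504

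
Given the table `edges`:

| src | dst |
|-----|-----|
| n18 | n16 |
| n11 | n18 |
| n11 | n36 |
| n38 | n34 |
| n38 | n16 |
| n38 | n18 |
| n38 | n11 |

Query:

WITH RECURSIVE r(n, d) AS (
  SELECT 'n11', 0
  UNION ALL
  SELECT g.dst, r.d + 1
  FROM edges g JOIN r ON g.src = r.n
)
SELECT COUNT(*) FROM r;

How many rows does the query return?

4

Base: (n11, d=0).
Iteration 1: edges from {n11} -> (n18, d=1), (n36, d=1).
Iteration 2: edges from {n18,n36} -> (n16, d=2).
Iteration 3: no outgoing edges from {n16}; recursion stops.
Total rows emitted: 4.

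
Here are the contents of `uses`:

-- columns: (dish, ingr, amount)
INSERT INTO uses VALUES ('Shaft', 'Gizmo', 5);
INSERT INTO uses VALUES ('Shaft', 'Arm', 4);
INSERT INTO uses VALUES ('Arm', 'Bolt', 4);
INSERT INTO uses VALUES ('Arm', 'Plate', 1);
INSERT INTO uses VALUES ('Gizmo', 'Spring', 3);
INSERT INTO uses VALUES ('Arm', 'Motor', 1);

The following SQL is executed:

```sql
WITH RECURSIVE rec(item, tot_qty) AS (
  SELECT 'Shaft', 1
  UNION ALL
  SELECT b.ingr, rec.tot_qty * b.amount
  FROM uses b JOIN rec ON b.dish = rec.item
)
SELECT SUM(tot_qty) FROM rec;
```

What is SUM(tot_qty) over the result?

49

Base: (Shaft, tot_qty=1).
Iteration 1: components of {Shaft} -> Arm = 1*4 = 4, Gizmo = 1*5 = 5.
Iteration 2: components of {Arm,Gizmo} -> Bolt = 4*4 = 16, Motor = 4*1 = 4, Plate = 4*1 = 4, Spring = 5*3 = 15.
Iteration 3: no further components; recursion stops.
SUM(tot_qty) = 1 + 5 + 4 + 15 + 16 + 4 + 4 = 49.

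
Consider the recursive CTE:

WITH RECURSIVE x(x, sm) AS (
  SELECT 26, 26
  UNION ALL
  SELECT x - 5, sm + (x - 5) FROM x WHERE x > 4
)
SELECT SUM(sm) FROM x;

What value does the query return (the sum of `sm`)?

371

Base: x=26, sm=26.
Iteration 1: 26 > 4 holds -> x = 26 - 5 = 21, sm = 26 + 21 = 47.
Iteration 2: 21 > 4 holds -> x = 21 - 5 = 16, sm = 47 + 16 = 63.
Iteration 3: 16 > 4 holds -> x = 16 - 5 = 11, sm = 63 + 11 = 74.
Iteration 4: 11 > 4 holds -> x = 11 - 5 = 6, sm = 74 + 6 = 80.
Iteration 5: 6 > 4 holds -> x = 6 - 5 = 1, sm = 80 + 1 = 81.
Iteration 6: 1 > 4 fails; recursion stops.
SUM(sm) = 26 + 47 + 63 + 74 + 80 + 81 = 371.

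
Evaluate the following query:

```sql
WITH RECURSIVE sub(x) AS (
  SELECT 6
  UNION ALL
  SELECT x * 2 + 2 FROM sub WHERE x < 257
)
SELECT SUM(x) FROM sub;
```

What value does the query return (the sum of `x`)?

1002

Base: x=6.
Iteration 1: 6 < 257 holds -> x = 6 * 2 + 2 = 14.
Iteration 2: 14 < 257 holds -> x = 14 * 2 + 2 = 30.
Iteration 3: 30 < 257 holds -> x = 30 * 2 + 2 = 62.
Iteration 4: 62 < 257 holds -> x = 62 * 2 + 2 = 126.
Iteration 5: 126 < 257 holds -> x = 126 * 2 + 2 = 254.
Iteration 6: 254 < 257 holds -> x = 254 * 2 + 2 = 510.
Iteration 7: 510 < 257 fails; recursion stops.
SUM(x) = 6 + 14 + 30 + 62 + 126 + 254 + 510 = 1002.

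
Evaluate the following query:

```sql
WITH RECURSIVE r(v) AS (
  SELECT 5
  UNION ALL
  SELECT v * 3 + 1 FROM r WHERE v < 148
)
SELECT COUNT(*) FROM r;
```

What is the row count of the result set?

4

Base: v=5.
Iteration 1: 5 < 148 holds -> v = 5 * 3 + 1 = 16.
Iteration 2: 16 < 148 holds -> v = 16 * 3 + 1 = 49.
Iteration 3: 49 < 148 holds -> v = 49 * 3 + 1 = 148.
Iteration 4: 148 < 148 fails; recursion stops.
Total rows emitted: 4.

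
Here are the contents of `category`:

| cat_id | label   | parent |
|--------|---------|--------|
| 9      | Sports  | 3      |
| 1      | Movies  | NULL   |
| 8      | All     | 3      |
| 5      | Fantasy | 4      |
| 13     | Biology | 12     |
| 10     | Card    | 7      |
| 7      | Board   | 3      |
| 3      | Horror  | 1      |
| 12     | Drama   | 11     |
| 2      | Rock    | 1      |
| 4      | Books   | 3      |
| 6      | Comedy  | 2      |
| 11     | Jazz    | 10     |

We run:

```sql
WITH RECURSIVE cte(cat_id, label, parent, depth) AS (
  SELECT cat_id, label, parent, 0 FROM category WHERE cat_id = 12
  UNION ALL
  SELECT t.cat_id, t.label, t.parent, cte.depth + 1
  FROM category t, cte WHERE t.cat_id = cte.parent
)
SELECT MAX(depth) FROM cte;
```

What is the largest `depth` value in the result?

5

Base: cat_id=12 (Drama), parent=11, depth 0.
Iteration 1: join on cat_id=11 -> Jazz (id 11, parent=10, depth 1).
Iteration 2: join on cat_id=10 -> Card (id 10, parent=7, depth 2).
Iteration 3: join on cat_id=7 -> Board (id 7, parent=3, depth 3).
Iteration 4: join on cat_id=3 -> Horror (id 3, parent=1, depth 4).
Iteration 5: join on cat_id=1 -> Movies (id 1, parent=NULL, depth 5).
Iteration 6: parent is NULL; no match; recursion stops.
depth values: 0, 1, 2, 3, 4, 5; the maximum is 5.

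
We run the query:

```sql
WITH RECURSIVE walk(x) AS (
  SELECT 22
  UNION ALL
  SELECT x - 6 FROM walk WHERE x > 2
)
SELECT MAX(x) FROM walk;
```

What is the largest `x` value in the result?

Base: x=22.
Iteration 1: 22 > 2 holds -> x = 22 - 6 = 16.
Iteration 2: 16 > 2 holds -> x = 16 - 6 = 10.
Iteration 3: 10 > 2 holds -> x = 10 - 6 = 4.
Iteration 4: 4 > 2 holds -> x = 4 - 6 = -2.
Iteration 5: -2 > 2 fails; recursion stops.
x values: 22, 16, 10, 4, -2; the maximum is 22.

22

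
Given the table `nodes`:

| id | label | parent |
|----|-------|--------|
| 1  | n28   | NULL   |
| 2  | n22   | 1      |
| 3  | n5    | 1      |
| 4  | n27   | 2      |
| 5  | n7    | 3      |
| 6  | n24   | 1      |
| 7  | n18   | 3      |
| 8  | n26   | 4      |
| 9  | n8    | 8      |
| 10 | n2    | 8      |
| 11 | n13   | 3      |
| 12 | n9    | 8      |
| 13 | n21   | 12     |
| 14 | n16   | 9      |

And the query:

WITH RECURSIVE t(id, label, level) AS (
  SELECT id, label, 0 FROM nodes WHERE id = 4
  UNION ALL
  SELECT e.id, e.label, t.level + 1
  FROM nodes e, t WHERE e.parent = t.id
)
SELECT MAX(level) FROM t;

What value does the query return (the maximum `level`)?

Base: id=4 (n27) at level 0.
Iteration 1: rows with parent in {4} -> n26 (id 8, level 1).
Iteration 2: rows with parent in {8} -> n8 (id 9, level 2), n2 (id 10, level 2), n9 (id 12, level 2).
Iteration 3: rows with parent in {9,10,12} -> n21 (id 13, level 3), n16 (id 14, level 3).
Iteration 4: no rows with parent in {13,14}; recursion stops.
level values: 0, 1, 2, 2, 2, 3, 3; the maximum is 3.

3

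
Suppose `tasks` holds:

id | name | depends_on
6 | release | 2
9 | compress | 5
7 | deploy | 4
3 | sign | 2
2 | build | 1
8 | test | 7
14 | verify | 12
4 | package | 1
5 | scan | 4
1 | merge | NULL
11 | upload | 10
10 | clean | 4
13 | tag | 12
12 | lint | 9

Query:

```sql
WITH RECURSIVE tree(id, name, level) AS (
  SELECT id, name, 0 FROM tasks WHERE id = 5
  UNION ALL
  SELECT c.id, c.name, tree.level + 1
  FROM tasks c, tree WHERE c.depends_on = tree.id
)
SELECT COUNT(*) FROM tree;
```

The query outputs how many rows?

5

Base: id=5 (scan) at level 0.
Iteration 1: rows with depends_on in {5} -> compress (id 9, level 1).
Iteration 2: rows with depends_on in {9} -> lint (id 12, level 2).
Iteration 3: rows with depends_on in {12} -> tag (id 13, level 3), verify (id 14, level 3).
Iteration 4: no rows with depends_on in {13,14}; recursion stops.
Total rows emitted: 5.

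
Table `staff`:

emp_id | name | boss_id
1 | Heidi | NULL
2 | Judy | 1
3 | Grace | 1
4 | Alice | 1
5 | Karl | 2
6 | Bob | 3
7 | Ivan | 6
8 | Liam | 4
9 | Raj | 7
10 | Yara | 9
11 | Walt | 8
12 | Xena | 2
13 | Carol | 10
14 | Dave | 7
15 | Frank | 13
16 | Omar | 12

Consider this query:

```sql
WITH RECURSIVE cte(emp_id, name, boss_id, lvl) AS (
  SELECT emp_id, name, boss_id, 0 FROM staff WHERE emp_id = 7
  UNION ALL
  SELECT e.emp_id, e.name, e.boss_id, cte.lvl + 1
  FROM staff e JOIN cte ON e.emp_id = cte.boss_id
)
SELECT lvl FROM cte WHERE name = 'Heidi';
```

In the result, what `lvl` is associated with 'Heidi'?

3

Base: emp_id=7 (Ivan), boss_id=6, lvl 0.
Iteration 1: join on emp_id=6 -> Bob (id 6, boss_id=3, lvl 1).
Iteration 2: join on emp_id=3 -> Grace (id 3, boss_id=1, lvl 2).
Iteration 3: join on emp_id=1 -> Heidi (id 1, boss_id=NULL, lvl 3).
Iteration 4: boss_id is NULL; no match; recursion stops.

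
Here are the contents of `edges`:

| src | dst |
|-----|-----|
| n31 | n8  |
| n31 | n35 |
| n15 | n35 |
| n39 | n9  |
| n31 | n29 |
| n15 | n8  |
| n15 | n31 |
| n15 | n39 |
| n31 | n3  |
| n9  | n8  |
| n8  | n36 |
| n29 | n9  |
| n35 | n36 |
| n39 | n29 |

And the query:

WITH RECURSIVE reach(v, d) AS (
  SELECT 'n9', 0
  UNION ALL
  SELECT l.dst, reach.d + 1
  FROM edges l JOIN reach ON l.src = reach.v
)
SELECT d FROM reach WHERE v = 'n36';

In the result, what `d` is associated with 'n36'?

2

Base: (n9, d=0).
Iteration 1: edges from {n9} -> (n8, d=1).
Iteration 2: edges from {n8} -> (n36, d=2).
Iteration 3: no outgoing edges from {n36}; recursion stops.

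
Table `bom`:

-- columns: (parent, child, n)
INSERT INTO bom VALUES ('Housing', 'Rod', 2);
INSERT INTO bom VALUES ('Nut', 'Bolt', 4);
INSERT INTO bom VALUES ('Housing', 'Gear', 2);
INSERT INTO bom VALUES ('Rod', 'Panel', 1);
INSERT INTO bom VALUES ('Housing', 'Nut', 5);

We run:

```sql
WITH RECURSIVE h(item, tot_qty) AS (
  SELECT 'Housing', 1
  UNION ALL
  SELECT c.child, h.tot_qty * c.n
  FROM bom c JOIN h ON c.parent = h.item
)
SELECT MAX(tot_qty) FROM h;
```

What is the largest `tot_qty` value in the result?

Base: (Housing, tot_qty=1).
Iteration 1: components of {Housing} -> Gear = 1*2 = 2, Nut = 1*5 = 5, Rod = 1*2 = 2.
Iteration 2: components of {Gear,Nut,Rod} -> Bolt = 5*4 = 20, Panel = 2*1 = 2.
Iteration 3: no further components; recursion stops.
tot_qty values: 1, 2, 2, 5, 2, 20; the maximum is 20.

20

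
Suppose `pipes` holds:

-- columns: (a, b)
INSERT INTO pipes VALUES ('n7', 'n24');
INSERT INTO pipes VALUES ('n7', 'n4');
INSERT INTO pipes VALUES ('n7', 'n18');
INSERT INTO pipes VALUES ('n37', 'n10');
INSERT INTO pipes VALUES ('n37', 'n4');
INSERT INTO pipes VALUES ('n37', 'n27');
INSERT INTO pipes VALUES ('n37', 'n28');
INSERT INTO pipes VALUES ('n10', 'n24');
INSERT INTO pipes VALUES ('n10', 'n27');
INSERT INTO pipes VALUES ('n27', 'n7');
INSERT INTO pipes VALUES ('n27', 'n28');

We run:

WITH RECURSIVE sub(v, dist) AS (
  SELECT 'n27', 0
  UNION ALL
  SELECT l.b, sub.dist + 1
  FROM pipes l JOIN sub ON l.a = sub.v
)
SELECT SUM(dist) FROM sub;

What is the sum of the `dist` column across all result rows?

Base: (n27, dist=0).
Iteration 1: edges from {n27} -> (n28, dist=1), (n7, dist=1).
Iteration 2: edges from {n28,n7} -> (n18, dist=2), (n24, dist=2), (n4, dist=2).
Iteration 3: no outgoing edges from {n18,n24,n4}; recursion stops.
SUM(dist) = 0 + 1 + 1 + 2 + 2 + 2 = 8.

8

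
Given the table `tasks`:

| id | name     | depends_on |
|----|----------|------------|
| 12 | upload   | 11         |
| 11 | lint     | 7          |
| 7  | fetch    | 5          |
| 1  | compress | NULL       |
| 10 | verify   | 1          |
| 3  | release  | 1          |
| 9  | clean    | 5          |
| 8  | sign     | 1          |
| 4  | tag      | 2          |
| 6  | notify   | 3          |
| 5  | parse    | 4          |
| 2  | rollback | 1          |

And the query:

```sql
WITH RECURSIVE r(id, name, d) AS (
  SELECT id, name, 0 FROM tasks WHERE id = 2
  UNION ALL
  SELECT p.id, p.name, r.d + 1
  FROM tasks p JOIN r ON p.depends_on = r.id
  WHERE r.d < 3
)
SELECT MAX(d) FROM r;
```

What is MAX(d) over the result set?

Base: id=2 (rollback) at d 0.
Iteration 1: rows with depends_on in {2} -> tag (id 4, d 1).
Iteration 2: rows with depends_on in {4} -> parse (id 5, d 2).
Iteration 3: rows with depends_on in {5} -> fetch (id 7, d 3), clean (id 9, d 3).
Iteration 4: d < 3 fails for all current rows; recursion stops.
d values: 0, 1, 2, 3, 3; the maximum is 3.

3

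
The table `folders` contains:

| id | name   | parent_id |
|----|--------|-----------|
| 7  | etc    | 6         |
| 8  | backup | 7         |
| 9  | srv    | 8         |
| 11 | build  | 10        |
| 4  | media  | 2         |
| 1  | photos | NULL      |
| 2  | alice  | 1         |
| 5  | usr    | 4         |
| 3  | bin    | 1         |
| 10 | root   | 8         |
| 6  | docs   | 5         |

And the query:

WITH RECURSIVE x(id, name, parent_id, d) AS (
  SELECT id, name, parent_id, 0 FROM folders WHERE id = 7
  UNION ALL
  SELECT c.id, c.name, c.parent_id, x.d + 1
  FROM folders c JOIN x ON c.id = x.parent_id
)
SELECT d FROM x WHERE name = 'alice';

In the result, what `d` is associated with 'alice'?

4

Base: id=7 (etc), parent_id=6, d 0.
Iteration 1: join on id=6 -> docs (id 6, parent_id=5, d 1).
Iteration 2: join on id=5 -> usr (id 5, parent_id=4, d 2).
Iteration 3: join on id=4 -> media (id 4, parent_id=2, d 3).
Iteration 4: join on id=2 -> alice (id 2, parent_id=1, d 4).
Iteration 5: join on id=1 -> photos (id 1, parent_id=NULL, d 5).
Iteration 6: parent_id is NULL; no match; recursion stops.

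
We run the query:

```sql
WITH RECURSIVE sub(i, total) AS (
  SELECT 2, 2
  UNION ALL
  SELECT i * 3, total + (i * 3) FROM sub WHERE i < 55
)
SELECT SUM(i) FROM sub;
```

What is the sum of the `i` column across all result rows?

Base: i=2, total=2.
Iteration 1: 2 < 55 holds -> i = 2 * 3 = 6, total = 2 + 6 = 8.
Iteration 2: 6 < 55 holds -> i = 6 * 3 = 18, total = 8 + 18 = 26.
Iteration 3: 18 < 55 holds -> i = 18 * 3 = 54, total = 26 + 54 = 80.
Iteration 4: 54 < 55 holds -> i = 54 * 3 = 162, total = 80 + 162 = 242.
Iteration 5: 162 < 55 fails; recursion stops.
SUM(i) = 2 + 6 + 18 + 54 + 162 = 242.

242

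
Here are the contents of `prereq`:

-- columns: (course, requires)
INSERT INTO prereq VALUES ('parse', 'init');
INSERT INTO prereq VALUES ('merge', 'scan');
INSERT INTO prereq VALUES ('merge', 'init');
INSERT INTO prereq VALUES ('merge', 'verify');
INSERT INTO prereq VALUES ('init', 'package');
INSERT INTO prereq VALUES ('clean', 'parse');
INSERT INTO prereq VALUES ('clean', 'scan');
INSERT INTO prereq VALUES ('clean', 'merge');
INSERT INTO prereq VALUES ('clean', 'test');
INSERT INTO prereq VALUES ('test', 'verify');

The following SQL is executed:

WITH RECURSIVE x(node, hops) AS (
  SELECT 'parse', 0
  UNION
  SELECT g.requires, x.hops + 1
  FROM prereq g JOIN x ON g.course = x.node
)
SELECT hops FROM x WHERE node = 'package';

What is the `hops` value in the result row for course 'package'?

2

Base: (parse, hops=0).
Iteration 1: edges from {parse} -> (init, hops=1).
Iteration 2: edges from {init} -> (package, hops=2).
Iteration 3: no outgoing edges from {package}; recursion stops.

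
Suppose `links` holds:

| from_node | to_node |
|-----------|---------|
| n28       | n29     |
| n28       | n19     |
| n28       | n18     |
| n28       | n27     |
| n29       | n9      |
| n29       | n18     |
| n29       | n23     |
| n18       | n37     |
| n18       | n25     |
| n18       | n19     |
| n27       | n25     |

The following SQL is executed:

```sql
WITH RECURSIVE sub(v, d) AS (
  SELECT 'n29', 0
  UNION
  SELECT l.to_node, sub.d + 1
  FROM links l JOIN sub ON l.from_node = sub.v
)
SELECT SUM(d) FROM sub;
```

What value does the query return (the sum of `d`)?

Base: (n29, d=0).
Iteration 1: edges from {n29} -> (n18, d=1), (n23, d=1), (n9, d=1).
Iteration 2: edges from {n18,n23,n9} -> (n19, d=2), (n25, d=2), (n37, d=2).
Iteration 3: no outgoing edges from {n19,n25,n37}; recursion stops.
SUM(d) = 0 + 1 + 1 + 1 + 2 + 2 + 2 = 9.

9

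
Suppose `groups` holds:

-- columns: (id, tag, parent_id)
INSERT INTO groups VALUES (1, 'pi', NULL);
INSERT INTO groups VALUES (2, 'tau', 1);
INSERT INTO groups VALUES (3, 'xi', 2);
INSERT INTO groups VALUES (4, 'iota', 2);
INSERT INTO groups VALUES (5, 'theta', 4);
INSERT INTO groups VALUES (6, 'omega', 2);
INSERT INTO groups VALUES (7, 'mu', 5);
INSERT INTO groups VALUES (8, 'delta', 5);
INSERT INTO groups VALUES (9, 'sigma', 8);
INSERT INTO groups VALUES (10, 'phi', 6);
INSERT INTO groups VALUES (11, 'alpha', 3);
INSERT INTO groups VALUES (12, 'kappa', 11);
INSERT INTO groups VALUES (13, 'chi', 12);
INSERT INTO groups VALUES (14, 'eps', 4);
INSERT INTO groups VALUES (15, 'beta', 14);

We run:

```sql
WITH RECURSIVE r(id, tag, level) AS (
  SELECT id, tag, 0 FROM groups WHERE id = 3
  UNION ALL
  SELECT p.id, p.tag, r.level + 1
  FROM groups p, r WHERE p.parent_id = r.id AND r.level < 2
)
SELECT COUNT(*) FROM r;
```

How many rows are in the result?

Base: id=3 (xi) at level 0.
Iteration 1: rows with parent_id in {3} -> alpha (id 11, level 1).
Iteration 2: rows with parent_id in {11} -> kappa (id 12, level 2).
Iteration 3: level < 2 fails for all current rows; recursion stops.
Total rows emitted: 3.

3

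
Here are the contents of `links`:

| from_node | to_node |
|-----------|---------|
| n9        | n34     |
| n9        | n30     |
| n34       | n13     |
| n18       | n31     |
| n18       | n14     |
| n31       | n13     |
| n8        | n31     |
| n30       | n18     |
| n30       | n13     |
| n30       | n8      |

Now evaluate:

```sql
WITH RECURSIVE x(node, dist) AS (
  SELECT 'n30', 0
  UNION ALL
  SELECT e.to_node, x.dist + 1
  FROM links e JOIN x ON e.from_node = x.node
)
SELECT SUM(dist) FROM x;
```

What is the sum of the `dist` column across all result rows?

15

Base: (n30, dist=0).
Iteration 1: edges from {n30} -> (n13, dist=1), (n18, dist=1), (n8, dist=1).
Iteration 2: edges from {n13,n18,n8} -> (n14, dist=2), (n31, dist=2) x2. [UNION ALL keeps all 3 new rows, including repeats]
Iteration 3: edges from {n14,n31} -> (n13, dist=3) x2. [UNION ALL keeps all 2 new rows, including repeats]
Iteration 4: no outgoing edges from {n13}; recursion stops.
SUM(dist) = 0 + 1 + 1 + 1 + 2 + 2 + 2 + 3 + 3 = 15.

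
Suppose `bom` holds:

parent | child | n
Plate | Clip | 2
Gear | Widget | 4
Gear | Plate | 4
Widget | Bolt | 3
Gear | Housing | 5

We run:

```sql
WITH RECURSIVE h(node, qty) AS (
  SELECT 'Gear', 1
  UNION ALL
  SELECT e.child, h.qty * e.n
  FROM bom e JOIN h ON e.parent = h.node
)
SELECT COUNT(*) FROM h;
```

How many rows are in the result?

Base: (Gear, qty=1).
Iteration 1: components of {Gear} -> Housing = 1*5 = 5, Plate = 1*4 = 4, Widget = 1*4 = 4.
Iteration 2: components of {Housing,Plate,Widget} -> Bolt = 4*3 = 12, Clip = 4*2 = 8.
Iteration 3: no further components; recursion stops.
Total rows emitted: 6.

6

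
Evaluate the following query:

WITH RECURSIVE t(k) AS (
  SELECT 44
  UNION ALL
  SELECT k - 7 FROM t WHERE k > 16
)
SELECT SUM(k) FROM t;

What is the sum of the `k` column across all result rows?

150

Base: k=44.
Iteration 1: 44 > 16 holds -> k = 44 - 7 = 37.
Iteration 2: 37 > 16 holds -> k = 37 - 7 = 30.
Iteration 3: 30 > 16 holds -> k = 30 - 7 = 23.
Iteration 4: 23 > 16 holds -> k = 23 - 7 = 16.
Iteration 5: 16 > 16 fails; recursion stops.
SUM(k) = 44 + 37 + 30 + 23 + 16 = 150.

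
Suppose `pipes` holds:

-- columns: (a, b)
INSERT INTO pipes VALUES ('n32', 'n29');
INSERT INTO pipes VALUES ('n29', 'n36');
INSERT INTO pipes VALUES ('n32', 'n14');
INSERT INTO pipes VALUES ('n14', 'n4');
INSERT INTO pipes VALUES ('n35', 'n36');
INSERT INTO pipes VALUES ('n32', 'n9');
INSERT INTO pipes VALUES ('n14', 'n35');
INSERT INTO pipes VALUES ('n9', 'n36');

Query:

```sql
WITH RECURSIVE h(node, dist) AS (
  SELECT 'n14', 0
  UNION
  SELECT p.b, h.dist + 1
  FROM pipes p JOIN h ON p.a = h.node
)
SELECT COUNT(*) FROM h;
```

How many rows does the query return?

4

Base: (n14, dist=0).
Iteration 1: edges from {n14} -> (n35, dist=1), (n4, dist=1).
Iteration 2: edges from {n35,n4} -> (n36, dist=2).
Iteration 3: no outgoing edges from {n36}; recursion stops.
Total rows emitted: 4.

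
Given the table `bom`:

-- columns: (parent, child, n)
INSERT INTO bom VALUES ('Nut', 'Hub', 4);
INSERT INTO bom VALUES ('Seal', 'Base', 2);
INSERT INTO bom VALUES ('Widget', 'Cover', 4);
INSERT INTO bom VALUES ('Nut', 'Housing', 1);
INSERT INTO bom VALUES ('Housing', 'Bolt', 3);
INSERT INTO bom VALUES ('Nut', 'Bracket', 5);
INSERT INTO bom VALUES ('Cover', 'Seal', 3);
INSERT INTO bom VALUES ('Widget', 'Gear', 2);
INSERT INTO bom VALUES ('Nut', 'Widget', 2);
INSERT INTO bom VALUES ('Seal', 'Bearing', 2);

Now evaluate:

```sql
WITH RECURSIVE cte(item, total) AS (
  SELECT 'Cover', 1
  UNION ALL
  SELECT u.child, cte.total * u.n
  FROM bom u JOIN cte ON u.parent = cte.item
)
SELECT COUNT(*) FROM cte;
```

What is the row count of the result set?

4

Base: (Cover, total=1).
Iteration 1: components of {Cover} -> Seal = 1*3 = 3.
Iteration 2: components of {Seal} -> Base = 3*2 = 6, Bearing = 3*2 = 6.
Iteration 3: no further components; recursion stops.
Total rows emitted: 4.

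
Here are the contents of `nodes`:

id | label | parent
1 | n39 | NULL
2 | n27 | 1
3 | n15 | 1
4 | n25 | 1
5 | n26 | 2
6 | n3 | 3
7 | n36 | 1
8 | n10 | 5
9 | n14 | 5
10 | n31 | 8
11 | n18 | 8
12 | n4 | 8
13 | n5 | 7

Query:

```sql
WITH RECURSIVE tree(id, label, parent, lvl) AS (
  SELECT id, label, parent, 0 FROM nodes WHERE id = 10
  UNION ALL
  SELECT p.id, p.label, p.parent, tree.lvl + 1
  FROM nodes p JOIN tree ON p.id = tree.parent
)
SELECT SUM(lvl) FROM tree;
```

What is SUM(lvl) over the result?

10

Base: id=10 (n31), parent=8, lvl 0.
Iteration 1: join on id=8 -> n10 (id 8, parent=5, lvl 1).
Iteration 2: join on id=5 -> n26 (id 5, parent=2, lvl 2).
Iteration 3: join on id=2 -> n27 (id 2, parent=1, lvl 3).
Iteration 4: join on id=1 -> n39 (id 1, parent=NULL, lvl 4).
Iteration 5: parent is NULL; no match; recursion stops.
SUM(lvl) = 0 + 1 + 2 + 3 + 4 = 10.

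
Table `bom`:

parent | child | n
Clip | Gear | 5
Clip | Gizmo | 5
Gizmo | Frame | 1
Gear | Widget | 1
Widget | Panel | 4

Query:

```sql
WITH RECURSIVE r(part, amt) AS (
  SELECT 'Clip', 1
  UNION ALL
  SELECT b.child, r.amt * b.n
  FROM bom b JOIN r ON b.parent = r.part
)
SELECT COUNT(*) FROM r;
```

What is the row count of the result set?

6

Base: (Clip, amt=1).
Iteration 1: components of {Clip} -> Gear = 1*5 = 5, Gizmo = 1*5 = 5.
Iteration 2: components of {Gear,Gizmo} -> Frame = 5*1 = 5, Widget = 5*1 = 5.
Iteration 3: components of {Frame,Widget} -> Panel = 5*4 = 20.
Iteration 4: no further components; recursion stops.
Total rows emitted: 6.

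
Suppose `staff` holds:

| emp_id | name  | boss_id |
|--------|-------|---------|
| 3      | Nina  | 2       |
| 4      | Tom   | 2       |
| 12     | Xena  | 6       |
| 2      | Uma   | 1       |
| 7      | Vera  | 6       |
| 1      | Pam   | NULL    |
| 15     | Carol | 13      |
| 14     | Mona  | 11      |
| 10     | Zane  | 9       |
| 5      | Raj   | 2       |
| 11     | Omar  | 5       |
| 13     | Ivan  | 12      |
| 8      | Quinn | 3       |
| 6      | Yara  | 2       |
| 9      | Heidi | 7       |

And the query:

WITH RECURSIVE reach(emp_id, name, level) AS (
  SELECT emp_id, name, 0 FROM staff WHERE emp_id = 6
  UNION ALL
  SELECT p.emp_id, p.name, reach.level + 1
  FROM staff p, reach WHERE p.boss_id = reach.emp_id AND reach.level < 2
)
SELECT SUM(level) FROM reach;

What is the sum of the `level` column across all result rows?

6

Base: emp_id=6 (Yara) at level 0.
Iteration 1: rows with boss_id in {6} -> Vera (id 7, level 1), Xena (id 12, level 1).
Iteration 2: rows with boss_id in {7,12} -> Heidi (id 9, level 2), Ivan (id 13, level 2).
Iteration 3: level < 2 fails for all current rows; recursion stops.
SUM(level) = 0 + 1 + 1 + 2 + 2 = 6.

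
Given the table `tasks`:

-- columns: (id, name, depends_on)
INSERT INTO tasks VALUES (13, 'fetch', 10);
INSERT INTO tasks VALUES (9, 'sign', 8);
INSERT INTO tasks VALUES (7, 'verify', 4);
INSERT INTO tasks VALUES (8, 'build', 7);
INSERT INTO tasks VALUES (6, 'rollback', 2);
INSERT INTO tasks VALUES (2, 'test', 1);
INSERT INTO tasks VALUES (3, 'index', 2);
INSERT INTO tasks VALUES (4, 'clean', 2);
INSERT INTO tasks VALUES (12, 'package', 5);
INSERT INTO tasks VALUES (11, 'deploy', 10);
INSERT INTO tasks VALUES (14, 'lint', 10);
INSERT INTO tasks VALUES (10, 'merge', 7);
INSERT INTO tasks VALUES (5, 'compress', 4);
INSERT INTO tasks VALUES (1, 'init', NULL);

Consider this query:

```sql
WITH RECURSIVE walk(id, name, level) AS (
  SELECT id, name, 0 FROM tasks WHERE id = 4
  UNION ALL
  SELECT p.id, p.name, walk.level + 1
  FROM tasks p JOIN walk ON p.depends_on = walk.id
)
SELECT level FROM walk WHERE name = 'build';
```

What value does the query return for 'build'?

2

Base: id=4 (clean) at level 0.
Iteration 1: rows with depends_on in {4} -> compress (id 5, level 1), verify (id 7, level 1).
Iteration 2: rows with depends_on in {5,7} -> build (id 8, level 2), merge (id 10, level 2), package (id 12, level 2).
Iteration 3: rows with depends_on in {8,10,12} -> sign (id 9, level 3), deploy (id 11, level 3), fetch (id 13, level 3), lint (id 14, level 3).
Iteration 4: no rows with depends_on in {9,11,13,14}; recursion stops.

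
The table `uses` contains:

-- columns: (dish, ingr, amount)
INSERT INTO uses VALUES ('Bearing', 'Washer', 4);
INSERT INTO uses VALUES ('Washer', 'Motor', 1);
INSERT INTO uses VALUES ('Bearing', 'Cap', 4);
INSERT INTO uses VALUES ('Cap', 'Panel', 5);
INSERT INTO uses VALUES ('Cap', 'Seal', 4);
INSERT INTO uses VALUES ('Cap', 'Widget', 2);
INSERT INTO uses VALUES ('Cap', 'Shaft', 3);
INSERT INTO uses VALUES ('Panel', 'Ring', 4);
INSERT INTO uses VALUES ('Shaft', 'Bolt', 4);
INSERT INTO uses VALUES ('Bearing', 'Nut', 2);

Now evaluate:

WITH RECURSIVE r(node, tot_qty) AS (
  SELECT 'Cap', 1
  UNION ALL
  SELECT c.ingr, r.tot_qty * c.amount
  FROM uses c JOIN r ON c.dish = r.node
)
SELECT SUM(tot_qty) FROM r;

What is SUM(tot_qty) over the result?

47

Base: (Cap, tot_qty=1).
Iteration 1: components of {Cap} -> Panel = 1*5 = 5, Seal = 1*4 = 4, Shaft = 1*3 = 3, Widget = 1*2 = 2.
Iteration 2: components of {Panel,Seal,Shaft,Widget} -> Bolt = 3*4 = 12, Ring = 5*4 = 20.
Iteration 3: no further components; recursion stops.
SUM(tot_qty) = 1 + 5 + 4 + 2 + 3 + 20 + 12 = 47.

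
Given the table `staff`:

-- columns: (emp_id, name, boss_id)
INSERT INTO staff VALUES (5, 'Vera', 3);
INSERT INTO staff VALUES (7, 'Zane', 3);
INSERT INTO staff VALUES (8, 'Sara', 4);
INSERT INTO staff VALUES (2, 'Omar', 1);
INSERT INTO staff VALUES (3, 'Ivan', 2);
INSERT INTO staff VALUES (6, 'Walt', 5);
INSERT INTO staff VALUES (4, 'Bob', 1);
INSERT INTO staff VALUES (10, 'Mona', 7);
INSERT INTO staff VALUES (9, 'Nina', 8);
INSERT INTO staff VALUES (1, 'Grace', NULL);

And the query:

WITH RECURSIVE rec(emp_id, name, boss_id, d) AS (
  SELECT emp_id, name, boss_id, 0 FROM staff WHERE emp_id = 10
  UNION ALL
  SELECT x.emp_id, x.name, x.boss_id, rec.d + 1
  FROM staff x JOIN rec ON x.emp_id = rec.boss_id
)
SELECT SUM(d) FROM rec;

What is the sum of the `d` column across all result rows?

Base: emp_id=10 (Mona), boss_id=7, d 0.
Iteration 1: join on emp_id=7 -> Zane (id 7, boss_id=3, d 1).
Iteration 2: join on emp_id=3 -> Ivan (id 3, boss_id=2, d 2).
Iteration 3: join on emp_id=2 -> Omar (id 2, boss_id=1, d 3).
Iteration 4: join on emp_id=1 -> Grace (id 1, boss_id=NULL, d 4).
Iteration 5: boss_id is NULL; no match; recursion stops.
SUM(d) = 0 + 1 + 2 + 3 + 4 = 10.

10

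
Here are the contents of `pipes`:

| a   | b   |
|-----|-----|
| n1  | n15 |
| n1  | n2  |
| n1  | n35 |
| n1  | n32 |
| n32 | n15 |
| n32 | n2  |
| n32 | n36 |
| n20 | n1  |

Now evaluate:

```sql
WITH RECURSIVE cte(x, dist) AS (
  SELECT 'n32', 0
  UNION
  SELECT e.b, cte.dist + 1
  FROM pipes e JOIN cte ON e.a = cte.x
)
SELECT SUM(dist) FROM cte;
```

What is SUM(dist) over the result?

Base: (n32, dist=0).
Iteration 1: edges from {n32} -> (n15, dist=1), (n2, dist=1), (n36, dist=1).
Iteration 2: no outgoing edges from {n15,n2,n36}; recursion stops.
SUM(dist) = 0 + 1 + 1 + 1 = 3.

3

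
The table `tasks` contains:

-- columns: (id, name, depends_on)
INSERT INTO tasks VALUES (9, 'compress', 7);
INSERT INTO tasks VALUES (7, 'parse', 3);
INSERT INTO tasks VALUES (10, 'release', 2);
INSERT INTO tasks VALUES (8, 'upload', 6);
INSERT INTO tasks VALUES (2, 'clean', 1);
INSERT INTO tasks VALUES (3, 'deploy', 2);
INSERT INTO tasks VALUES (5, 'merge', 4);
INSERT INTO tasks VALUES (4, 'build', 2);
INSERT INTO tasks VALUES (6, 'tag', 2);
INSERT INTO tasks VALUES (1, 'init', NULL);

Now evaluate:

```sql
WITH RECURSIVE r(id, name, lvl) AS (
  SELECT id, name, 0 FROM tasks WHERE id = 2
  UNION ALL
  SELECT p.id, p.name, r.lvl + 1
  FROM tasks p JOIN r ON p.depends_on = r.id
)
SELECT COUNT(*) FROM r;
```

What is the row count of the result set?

9

Base: id=2 (clean) at lvl 0.
Iteration 1: rows with depends_on in {2} -> deploy (id 3, lvl 1), build (id 4, lvl 1), tag (id 6, lvl 1), release (id 10, lvl 1).
Iteration 2: rows with depends_on in {3,4,6,10} -> merge (id 5, lvl 2), parse (id 7, lvl 2), upload (id 8, lvl 2).
Iteration 3: rows with depends_on in {5,7,8} -> compress (id 9, lvl 3).
Iteration 4: no rows with depends_on in {9}; recursion stops.
Total rows emitted: 9.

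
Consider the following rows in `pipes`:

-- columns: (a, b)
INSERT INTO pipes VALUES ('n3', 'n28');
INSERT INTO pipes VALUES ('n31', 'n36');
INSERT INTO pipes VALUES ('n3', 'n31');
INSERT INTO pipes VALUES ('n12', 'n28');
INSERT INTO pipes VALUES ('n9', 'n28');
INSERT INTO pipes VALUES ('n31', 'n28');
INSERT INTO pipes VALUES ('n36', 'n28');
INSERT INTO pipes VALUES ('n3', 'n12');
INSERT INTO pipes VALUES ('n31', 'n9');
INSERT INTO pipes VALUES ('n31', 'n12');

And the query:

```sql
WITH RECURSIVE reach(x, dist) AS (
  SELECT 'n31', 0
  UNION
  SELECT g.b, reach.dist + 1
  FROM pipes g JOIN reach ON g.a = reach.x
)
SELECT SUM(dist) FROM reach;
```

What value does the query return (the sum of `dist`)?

6

Base: (n31, dist=0).
Iteration 1: edges from {n31} -> (n12, dist=1), (n28, dist=1), (n36, dist=1), (n9, dist=1).
Iteration 2: edges from {n12,n28,n36,n9} -> (n28, dist=2). [UNION drops 2 duplicate row(s)]
Iteration 3: no outgoing edges from {n28}; recursion stops.
SUM(dist) = 0 + 1 + 1 + 1 + 1 + 2 = 6.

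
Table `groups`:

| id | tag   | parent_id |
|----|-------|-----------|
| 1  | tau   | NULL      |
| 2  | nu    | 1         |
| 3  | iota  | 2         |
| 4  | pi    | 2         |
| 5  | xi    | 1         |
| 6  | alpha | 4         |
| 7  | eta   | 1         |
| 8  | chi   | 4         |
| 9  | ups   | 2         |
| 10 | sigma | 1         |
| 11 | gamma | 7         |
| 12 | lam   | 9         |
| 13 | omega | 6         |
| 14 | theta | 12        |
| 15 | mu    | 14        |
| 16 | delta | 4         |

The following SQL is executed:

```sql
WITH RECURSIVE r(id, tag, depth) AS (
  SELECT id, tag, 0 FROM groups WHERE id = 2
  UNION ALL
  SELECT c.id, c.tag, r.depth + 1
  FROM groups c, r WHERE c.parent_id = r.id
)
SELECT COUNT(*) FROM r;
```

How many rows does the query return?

Base: id=2 (nu) at depth 0.
Iteration 1: rows with parent_id in {2} -> iota (id 3, depth 1), pi (id 4, depth 1), ups (id 9, depth 1).
Iteration 2: rows with parent_id in {3,4,9} -> alpha (id 6, depth 2), chi (id 8, depth 2), lam (id 12, depth 2), delta (id 16, depth 2).
Iteration 3: rows with parent_id in {6,8,12,16} -> omega (id 13, depth 3), theta (id 14, depth 3).
Iteration 4: rows with parent_id in {13,14} -> mu (id 15, depth 4).
Iteration 5: no rows with parent_id in {15}; recursion stops.
Total rows emitted: 11.

11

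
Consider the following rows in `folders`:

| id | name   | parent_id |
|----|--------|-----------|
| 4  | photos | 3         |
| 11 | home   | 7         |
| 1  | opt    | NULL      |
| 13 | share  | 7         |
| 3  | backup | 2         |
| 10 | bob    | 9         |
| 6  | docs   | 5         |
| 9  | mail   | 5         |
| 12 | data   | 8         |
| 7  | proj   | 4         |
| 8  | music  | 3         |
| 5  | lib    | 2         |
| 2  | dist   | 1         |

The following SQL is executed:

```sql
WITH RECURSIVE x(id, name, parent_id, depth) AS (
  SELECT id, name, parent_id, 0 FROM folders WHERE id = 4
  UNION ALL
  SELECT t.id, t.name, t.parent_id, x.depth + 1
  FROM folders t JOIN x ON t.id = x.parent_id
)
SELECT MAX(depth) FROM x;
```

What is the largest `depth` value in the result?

Base: id=4 (photos), parent_id=3, depth 0.
Iteration 1: join on id=3 -> backup (id 3, parent_id=2, depth 1).
Iteration 2: join on id=2 -> dist (id 2, parent_id=1, depth 2).
Iteration 3: join on id=1 -> opt (id 1, parent_id=NULL, depth 3).
Iteration 4: parent_id is NULL; no match; recursion stops.
depth values: 0, 1, 2, 3; the maximum is 3.

3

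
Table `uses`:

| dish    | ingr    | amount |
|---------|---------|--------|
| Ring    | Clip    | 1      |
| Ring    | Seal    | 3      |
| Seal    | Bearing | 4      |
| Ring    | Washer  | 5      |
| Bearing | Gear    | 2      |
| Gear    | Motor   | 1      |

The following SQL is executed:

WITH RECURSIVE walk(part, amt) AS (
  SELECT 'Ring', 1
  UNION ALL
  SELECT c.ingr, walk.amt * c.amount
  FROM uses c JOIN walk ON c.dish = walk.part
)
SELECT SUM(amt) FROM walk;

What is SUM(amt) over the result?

Base: (Ring, amt=1).
Iteration 1: components of {Ring} -> Clip = 1*1 = 1, Seal = 1*3 = 3, Washer = 1*5 = 5.
Iteration 2: components of {Clip,Seal,Washer} -> Bearing = 3*4 = 12.
Iteration 3: components of {Bearing} -> Gear = 12*2 = 24.
Iteration 4: components of {Gear} -> Motor = 24*1 = 24.
Iteration 5: no further components; recursion stops.
SUM(amt) = 1 + 1 + 3 + 5 + 12 + 24 + 24 = 70.

70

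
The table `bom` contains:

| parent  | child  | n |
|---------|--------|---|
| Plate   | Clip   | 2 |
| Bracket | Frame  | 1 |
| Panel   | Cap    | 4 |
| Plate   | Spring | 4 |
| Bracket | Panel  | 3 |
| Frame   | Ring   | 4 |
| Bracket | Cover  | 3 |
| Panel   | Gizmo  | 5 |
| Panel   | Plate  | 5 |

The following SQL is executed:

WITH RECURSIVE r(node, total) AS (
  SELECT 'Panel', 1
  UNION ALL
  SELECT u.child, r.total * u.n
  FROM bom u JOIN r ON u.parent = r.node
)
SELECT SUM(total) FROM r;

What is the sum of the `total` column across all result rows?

Base: (Panel, total=1).
Iteration 1: components of {Panel} -> Cap = 1*4 = 4, Gizmo = 1*5 = 5, Plate = 1*5 = 5.
Iteration 2: components of {Cap,Gizmo,Plate} -> Clip = 5*2 = 10, Spring = 5*4 = 20.
Iteration 3: no further components; recursion stops.
SUM(total) = 1 + 5 + 4 + 5 + 20 + 10 = 45.

45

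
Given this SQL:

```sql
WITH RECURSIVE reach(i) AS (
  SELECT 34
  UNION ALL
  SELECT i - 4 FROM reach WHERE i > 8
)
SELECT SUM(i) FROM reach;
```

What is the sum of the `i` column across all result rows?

160

Base: i=34.
Iteration 1: 34 > 8 holds -> i = 34 - 4 = 30.
Iteration 2: 30 > 8 holds -> i = 30 - 4 = 26.
Iteration 3: 26 > 8 holds -> i = 26 - 4 = 22.
Iteration 4: 22 > 8 holds -> i = 22 - 4 = 18.
Iteration 5: 18 > 8 holds -> i = 18 - 4 = 14.
Iteration 6: 14 > 8 holds -> i = 14 - 4 = 10.
Iteration 7: 10 > 8 holds -> i = 10 - 4 = 6.
Iteration 8: 6 > 8 fails; recursion stops.
SUM(i) = 34 + 30 + 26 + 22 + 18 + 14 + 10 + 6 = 160.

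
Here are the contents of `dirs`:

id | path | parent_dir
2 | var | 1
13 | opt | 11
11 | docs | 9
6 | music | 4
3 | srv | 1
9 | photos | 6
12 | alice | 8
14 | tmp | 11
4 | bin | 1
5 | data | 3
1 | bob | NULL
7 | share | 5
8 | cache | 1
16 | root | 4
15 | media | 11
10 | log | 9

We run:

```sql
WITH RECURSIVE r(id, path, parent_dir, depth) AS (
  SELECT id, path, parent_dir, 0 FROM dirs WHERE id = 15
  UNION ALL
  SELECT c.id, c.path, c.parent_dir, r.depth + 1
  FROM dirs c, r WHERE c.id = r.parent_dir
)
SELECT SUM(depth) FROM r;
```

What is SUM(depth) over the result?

15

Base: id=15 (media), parent_dir=11, depth 0.
Iteration 1: join on id=11 -> docs (id 11, parent_dir=9, depth 1).
Iteration 2: join on id=9 -> photos (id 9, parent_dir=6, depth 2).
Iteration 3: join on id=6 -> music (id 6, parent_dir=4, depth 3).
Iteration 4: join on id=4 -> bin (id 4, parent_dir=1, depth 4).
Iteration 5: join on id=1 -> bob (id 1, parent_dir=NULL, depth 5).
Iteration 6: parent_dir is NULL; no match; recursion stops.
SUM(depth) = 0 + 1 + 2 + 3 + 4 + 5 = 15.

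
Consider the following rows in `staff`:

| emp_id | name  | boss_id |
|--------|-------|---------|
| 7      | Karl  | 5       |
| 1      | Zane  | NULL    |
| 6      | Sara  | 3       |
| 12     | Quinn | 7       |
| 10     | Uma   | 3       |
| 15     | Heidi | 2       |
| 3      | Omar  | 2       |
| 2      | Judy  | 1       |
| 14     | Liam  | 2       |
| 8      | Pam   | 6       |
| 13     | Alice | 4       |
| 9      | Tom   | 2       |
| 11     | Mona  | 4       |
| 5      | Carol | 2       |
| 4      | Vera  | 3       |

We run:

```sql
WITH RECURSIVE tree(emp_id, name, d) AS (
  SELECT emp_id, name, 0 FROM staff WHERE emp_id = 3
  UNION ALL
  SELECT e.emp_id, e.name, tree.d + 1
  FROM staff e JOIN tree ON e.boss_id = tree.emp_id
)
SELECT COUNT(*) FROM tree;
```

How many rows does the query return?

Base: emp_id=3 (Omar) at d 0.
Iteration 1: rows with boss_id in {3} -> Vera (id 4, d 1), Sara (id 6, d 1), Uma (id 10, d 1).
Iteration 2: rows with boss_id in {4,6,10} -> Pam (id 8, d 2), Mona (id 11, d 2), Alice (id 13, d 2).
Iteration 3: no rows with boss_id in {8,11,13}; recursion stops.
Total rows emitted: 7.

7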